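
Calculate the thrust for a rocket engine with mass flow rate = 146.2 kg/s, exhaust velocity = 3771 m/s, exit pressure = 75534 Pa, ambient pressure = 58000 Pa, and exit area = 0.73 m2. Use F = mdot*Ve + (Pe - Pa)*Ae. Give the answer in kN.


F = 146.2 * 3771 + (75534 - 58000) * 0.73 = 564120.0 N = 564.1 kN

564.1 kN


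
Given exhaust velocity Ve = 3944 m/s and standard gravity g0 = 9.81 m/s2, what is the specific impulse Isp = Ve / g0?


Isp = Ve / g0 = 3944 / 9.81 = 402.0 s

402.0 s


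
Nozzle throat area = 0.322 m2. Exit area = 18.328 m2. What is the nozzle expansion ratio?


AR = 18.328 / 0.322 = 56.9

56.9


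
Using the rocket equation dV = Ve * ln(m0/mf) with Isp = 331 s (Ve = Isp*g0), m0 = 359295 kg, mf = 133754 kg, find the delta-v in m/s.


Ve = 331 * 9.81 = 3247.11 m/s
dV = 3247.11 * ln(359295/133754) = 3209 m/s

3209 m/s


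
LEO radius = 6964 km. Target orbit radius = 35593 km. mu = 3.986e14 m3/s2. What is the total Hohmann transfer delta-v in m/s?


V1 = sqrt(mu/r1) = 7565.53 m/s
dV1 = V1*(sqrt(2*r2/(r1+r2)) - 1) = 2219.25 m/s
V2 = sqrt(mu/r2) = 3346.47 m/s
dV2 = V2*(1 - sqrt(2*r1/(r1+r2))) = 1432.01 m/s
Total dV = 3651 m/s

3651 m/s


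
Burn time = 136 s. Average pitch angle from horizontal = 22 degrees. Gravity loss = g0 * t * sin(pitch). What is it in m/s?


GL = 9.81 * 136 * sin(22 deg) = 500 m/s

500 m/s


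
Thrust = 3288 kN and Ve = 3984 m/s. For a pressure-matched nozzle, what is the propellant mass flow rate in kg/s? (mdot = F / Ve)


mdot = F / Ve = 3288000 / 3984 = 825.3 kg/s

825.3 kg/s


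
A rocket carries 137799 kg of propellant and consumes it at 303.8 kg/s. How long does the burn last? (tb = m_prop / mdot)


tb = 137799 / 303.8 = 453.6 s

453.6 s


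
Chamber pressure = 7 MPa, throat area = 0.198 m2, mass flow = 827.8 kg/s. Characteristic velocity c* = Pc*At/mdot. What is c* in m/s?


c* = 7e6 * 0.198 / 827.8 = 1674 m/s

1674 m/s


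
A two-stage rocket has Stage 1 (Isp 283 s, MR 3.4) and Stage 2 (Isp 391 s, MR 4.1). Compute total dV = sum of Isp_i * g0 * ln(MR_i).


dV1 = 283 * 9.81 * ln(3.4) = 3397.5 m/s
dV2 = 391 * 9.81 * ln(4.1) = 5412.1 m/s
Total dV = 3397.5 + 5412.1 = 8809.6 m/s ~ 8810 m/s

8810 m/s


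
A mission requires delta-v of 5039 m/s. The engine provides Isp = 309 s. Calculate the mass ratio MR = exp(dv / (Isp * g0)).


Ve = 309 * 9.81 = 3031.29 m/s
MR = exp(5039 / 3031.29) = 5.272

5.272


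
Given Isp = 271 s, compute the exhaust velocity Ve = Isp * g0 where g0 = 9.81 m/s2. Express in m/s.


Ve = Isp * g0 = 271 * 9.81 = 2658.5 m/s

2658.5 m/s


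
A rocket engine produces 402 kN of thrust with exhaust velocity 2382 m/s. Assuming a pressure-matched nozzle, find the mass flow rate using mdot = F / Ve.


mdot = F / Ve = 402000 / 2382 = 168.8 kg/s

168.8 kg/s


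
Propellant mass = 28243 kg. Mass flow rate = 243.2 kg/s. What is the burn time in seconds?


tb = 28243 / 243.2 = 116.1 s

116.1 s


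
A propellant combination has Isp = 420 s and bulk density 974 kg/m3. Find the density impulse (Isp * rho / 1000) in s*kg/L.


rho*Isp = 420 * 974 / 1000 = 409 s*kg/L

409 s*kg/L


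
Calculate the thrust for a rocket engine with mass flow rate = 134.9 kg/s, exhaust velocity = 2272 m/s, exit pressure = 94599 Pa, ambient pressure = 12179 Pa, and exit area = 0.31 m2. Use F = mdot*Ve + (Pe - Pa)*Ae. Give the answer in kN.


F = 134.9 * 2272 + (94599 - 12179) * 0.31 = 332043.0 N = 332.0 kN

332.0 kN


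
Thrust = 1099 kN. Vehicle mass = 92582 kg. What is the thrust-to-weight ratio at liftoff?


TWR = 1099000 / (92582 * 9.81) = 1.21

1.21


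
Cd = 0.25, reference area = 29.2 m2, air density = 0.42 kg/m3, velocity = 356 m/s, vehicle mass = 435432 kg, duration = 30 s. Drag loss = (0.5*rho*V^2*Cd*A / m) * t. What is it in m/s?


D = 0.5 * 0.42 * 356^2 * 0.25 * 29.2 = 194286.29 N
a = 194286.29 / 435432 = 0.4462 m/s2
dV = 0.4462 * 30 = 13.4 m/s

13.4 m/s


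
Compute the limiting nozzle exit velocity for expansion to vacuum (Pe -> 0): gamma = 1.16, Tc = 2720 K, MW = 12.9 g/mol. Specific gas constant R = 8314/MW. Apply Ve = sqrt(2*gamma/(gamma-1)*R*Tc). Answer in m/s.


R = 8314 / 12.9 = 644.5 J/(kg.K)
Ve = sqrt(2 * 1.16 / (1.16 - 1) * 644.5 * 2720) = 5042 m/s

5042 m/s


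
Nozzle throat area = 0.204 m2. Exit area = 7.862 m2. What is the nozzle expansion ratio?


AR = 7.862 / 0.204 = 38.5

38.5


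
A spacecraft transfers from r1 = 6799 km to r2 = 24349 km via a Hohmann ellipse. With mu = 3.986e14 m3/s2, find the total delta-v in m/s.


V1 = sqrt(mu/r1) = 7656.78 m/s
dV1 = V1*(sqrt(2*r2/(r1+r2)) - 1) = 1917.07 m/s
V2 = sqrt(mu/r2) = 4046.02 m/s
dV2 = V2*(1 - sqrt(2*r1/(r1+r2))) = 1372.7 m/s
Total dV = 3290 m/s

3290 m/s


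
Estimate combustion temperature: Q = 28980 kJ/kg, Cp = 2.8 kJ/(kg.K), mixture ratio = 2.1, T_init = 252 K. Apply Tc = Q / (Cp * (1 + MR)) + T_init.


Tc = 28980 / (2.8 * (1 + 2.1)) + 252 = 3591 K

3591 K


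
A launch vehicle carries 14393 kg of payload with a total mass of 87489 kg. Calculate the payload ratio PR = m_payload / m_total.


PR = 14393 / 87489 = 0.1645

0.1645


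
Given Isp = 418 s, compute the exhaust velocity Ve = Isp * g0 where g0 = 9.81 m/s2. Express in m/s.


Ve = Isp * g0 = 418 * 9.81 = 4100.6 m/s

4100.6 m/s


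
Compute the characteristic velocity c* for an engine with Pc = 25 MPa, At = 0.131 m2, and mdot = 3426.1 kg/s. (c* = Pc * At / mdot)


c* = 25e6 * 0.131 / 3426.1 = 956 m/s

956 m/s


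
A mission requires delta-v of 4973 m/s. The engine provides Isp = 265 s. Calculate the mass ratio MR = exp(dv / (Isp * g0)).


Ve = 265 * 9.81 = 2599.65 m/s
MR = exp(4973 / 2599.65) = 6.773

6.773


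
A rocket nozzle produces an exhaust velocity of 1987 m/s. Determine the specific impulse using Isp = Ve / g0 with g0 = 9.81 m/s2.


Isp = Ve / g0 = 1987 / 9.81 = 202.5 s

202.5 s


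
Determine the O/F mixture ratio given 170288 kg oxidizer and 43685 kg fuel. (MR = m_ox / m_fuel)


MR = 170288 / 43685 = 3.9

3.9


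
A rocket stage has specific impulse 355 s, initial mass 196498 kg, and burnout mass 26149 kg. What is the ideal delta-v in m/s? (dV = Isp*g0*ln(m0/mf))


Ve = 355 * 9.81 = 3482.55 m/s
dV = 3482.55 * ln(196498/26149) = 7024 m/s

7024 m/s


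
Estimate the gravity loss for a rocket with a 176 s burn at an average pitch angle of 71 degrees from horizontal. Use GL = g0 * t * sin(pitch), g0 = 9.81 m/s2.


GL = 9.81 * 176 * sin(71 deg) = 1632 m/s

1632 m/s


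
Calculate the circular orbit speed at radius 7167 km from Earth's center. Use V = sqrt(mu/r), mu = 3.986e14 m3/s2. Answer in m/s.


V = sqrt(3.986e14 / 7167000) = 7458 m/s

7458 m/s


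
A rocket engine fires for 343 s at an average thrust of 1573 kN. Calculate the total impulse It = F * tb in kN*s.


It = 1573 * 343 = 539539 kN*s

539539 kN*s


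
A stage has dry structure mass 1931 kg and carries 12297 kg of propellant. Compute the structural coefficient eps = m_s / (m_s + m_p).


eps = 1931 / (1931 + 12297) = 0.1357

0.1357


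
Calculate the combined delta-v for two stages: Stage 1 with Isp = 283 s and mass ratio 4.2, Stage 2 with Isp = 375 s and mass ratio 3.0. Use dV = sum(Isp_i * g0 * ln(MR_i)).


dV1 = 283 * 9.81 * ln(4.2) = 3984.1 m/s
dV2 = 375 * 9.81 * ln(3.0) = 4041.5 m/s
Total dV = 3984.1 + 4041.5 = 8025.6 m/s ~ 8026 m/s

8026 m/s


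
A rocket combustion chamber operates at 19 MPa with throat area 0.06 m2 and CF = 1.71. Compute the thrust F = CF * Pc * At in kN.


F = 1.71 * 19e6 * 0.06 = 1.9494e+06 N = 1949.4 kN

1949.4 kN


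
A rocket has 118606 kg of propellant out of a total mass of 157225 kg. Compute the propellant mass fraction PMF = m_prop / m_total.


PMF = 118606 / 157225 = 0.754

0.754


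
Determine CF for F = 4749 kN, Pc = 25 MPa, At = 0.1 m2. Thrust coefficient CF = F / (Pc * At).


CF = 4749000 / (25e6 * 0.1) = 1.9

1.9


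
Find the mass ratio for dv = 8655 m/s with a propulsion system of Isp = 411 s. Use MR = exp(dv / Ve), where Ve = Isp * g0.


Ve = 411 * 9.81 = 4031.91 m/s
MR = exp(8655 / 4031.91) = 8.556

8.556


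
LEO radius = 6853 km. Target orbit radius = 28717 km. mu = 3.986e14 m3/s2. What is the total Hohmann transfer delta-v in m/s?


V1 = sqrt(mu/r1) = 7626.55 m/s
dV1 = V1*(sqrt(2*r2/(r1+r2)) - 1) = 2064.5 m/s
V2 = sqrt(mu/r2) = 3725.62 m/s
dV2 = V2*(1 - sqrt(2*r1/(r1+r2))) = 1412.96 m/s
Total dV = 3477 m/s

3477 m/s


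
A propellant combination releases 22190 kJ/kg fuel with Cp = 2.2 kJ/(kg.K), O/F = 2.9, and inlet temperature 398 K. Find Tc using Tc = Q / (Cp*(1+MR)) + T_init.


Tc = 22190 / (2.2 * (1 + 2.9)) + 398 = 2984 K

2984 K


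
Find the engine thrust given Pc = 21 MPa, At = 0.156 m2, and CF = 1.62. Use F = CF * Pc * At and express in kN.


F = 1.62 * 21e6 * 0.156 = 5.3071e+06 N = 5307.1 kN

5307.1 kN


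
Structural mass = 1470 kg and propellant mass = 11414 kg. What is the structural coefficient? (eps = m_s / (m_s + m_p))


eps = 1470 / (1470 + 11414) = 0.1141

0.1141


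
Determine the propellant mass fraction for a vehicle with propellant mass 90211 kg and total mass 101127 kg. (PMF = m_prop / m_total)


PMF = 90211 / 101127 = 0.892

0.892


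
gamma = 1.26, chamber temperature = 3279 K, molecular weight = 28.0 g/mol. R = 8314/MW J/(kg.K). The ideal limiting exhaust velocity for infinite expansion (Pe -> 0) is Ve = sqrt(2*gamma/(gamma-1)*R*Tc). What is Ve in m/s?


R = 8314 / 28.0 = 296.93 J/(kg.K)
Ve = sqrt(2 * 1.26 / (1.26 - 1) * 296.93 * 3279) = 3072 m/s

3072 m/s


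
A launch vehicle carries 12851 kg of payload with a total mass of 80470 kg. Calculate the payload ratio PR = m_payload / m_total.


PR = 12851 / 80470 = 0.1597

0.1597


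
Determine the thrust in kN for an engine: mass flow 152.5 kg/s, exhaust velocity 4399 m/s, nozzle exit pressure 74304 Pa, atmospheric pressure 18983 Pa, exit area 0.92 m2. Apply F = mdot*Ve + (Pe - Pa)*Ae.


F = 152.5 * 4399 + (74304 - 18983) * 0.92 = 721743.0 N = 721.7 kN

721.7 kN


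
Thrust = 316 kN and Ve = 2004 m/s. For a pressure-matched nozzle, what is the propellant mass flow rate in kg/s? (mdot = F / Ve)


mdot = F / Ve = 316000 / 2004 = 157.7 kg/s

157.7 kg/s


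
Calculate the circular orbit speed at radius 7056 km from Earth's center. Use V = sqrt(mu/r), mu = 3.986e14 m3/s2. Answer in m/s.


V = sqrt(3.986e14 / 7056000) = 7516 m/s

7516 m/s


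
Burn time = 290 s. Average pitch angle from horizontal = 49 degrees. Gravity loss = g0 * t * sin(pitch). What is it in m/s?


GL = 9.81 * 290 * sin(49 deg) = 2147 m/s

2147 m/s


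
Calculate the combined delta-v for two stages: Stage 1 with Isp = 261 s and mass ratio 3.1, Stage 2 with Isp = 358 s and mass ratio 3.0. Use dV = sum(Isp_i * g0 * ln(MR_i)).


dV1 = 261 * 9.81 * ln(3.1) = 2896.9 m/s
dV2 = 358 * 9.81 * ln(3.0) = 3858.3 m/s
Total dV = 2896.9 + 3858.3 = 6755.2 m/s ~ 6755 m/s

6755 m/s


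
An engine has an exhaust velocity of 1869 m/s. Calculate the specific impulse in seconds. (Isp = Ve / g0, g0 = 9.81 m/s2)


Isp = Ve / g0 = 1869 / 9.81 = 190.5 s

190.5 s


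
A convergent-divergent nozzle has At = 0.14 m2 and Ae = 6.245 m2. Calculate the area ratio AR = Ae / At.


AR = 6.245 / 0.14 = 44.6

44.6


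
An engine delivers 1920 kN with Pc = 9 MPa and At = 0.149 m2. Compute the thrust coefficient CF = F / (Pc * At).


CF = 1920000 / (9e6 * 0.149) = 1.43

1.43


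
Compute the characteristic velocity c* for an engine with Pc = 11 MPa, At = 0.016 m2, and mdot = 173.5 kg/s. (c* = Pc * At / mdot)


c* = 11e6 * 0.016 / 173.5 = 1014 m/s

1014 m/s


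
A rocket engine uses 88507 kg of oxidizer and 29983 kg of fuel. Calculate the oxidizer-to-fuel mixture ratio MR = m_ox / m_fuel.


MR = 88507 / 29983 = 2.95

2.95


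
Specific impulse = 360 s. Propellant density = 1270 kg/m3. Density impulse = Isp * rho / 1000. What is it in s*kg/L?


rho*Isp = 360 * 1270 / 1000 = 457 s*kg/L

457 s*kg/L


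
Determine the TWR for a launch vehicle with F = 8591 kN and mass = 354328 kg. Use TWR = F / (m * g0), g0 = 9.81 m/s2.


TWR = 8591000 / (354328 * 9.81) = 2.47

2.47


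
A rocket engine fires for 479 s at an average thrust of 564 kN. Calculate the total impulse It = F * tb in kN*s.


It = 564 * 479 = 270156 kN*s

270156 kN*s


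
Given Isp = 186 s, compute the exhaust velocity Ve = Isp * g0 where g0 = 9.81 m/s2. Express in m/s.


Ve = Isp * g0 = 186 * 9.81 = 1824.7 m/s

1824.7 m/s


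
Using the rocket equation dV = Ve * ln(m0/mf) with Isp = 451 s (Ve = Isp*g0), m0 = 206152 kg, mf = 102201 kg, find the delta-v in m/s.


Ve = 451 * 9.81 = 4424.31 m/s
dV = 4424.31 * ln(206152/102201) = 3104 m/s

3104 m/s


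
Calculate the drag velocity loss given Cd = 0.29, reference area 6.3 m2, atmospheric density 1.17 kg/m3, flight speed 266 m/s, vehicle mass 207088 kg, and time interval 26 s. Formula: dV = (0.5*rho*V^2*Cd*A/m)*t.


D = 0.5 * 1.17 * 266^2 * 0.29 * 6.3 = 75623.66 N
a = 75623.66 / 207088 = 0.3652 m/s2
dV = 0.3652 * 26 = 9.5 m/s

9.5 m/s


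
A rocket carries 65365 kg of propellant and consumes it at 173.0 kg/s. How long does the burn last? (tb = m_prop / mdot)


tb = 65365 / 173.0 = 377.8 s

377.8 s


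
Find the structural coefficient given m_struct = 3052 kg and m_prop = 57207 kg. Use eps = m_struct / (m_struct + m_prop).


eps = 3052 / (3052 + 57207) = 0.0506

0.0506


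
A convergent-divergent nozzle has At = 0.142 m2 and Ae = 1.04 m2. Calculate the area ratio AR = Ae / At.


AR = 1.04 / 0.142 = 7.3

7.3


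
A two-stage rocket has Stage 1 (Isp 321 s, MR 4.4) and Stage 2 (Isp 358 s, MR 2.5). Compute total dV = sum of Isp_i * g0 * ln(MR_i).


dV1 = 321 * 9.81 * ln(4.4) = 4665.6 m/s
dV2 = 358 * 9.81 * ln(2.5) = 3218.0 m/s
Total dV = 4665.6 + 3218.0 = 7883.6 m/s ~ 7884 m/s

7884 m/s


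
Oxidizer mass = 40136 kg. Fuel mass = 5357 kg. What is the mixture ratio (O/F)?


MR = 40136 / 5357 = 7.49

7.49


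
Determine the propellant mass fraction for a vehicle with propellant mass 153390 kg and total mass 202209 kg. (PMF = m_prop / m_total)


PMF = 153390 / 202209 = 0.759

0.759


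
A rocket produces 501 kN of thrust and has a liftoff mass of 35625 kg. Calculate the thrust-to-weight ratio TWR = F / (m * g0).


TWR = 501000 / (35625 * 9.81) = 1.43

1.43


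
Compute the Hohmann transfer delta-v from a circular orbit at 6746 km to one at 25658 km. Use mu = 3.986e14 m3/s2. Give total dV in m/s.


V1 = sqrt(mu/r1) = 7686.8 m/s
dV1 = V1*(sqrt(2*r2/(r1+r2)) - 1) = 1986.46 m/s
V2 = sqrt(mu/r2) = 3941.46 m/s
dV2 = V2*(1 - sqrt(2*r1/(r1+r2))) = 1398.17 m/s
Total dV = 3385 m/s

3385 m/s


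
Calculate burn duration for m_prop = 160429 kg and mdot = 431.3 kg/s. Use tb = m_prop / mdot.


tb = 160429 / 431.3 = 372.0 s

372.0 s


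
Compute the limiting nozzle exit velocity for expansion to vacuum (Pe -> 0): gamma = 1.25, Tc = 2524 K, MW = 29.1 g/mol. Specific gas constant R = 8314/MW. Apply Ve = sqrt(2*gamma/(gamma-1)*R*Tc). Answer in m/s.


R = 8314 / 29.1 = 285.7 J/(kg.K)
Ve = sqrt(2 * 1.25 / (1.25 - 1) * 285.7 * 2524) = 2685 m/s

2685 m/s


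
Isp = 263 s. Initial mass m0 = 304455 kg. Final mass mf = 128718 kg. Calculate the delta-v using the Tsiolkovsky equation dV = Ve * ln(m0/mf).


Ve = 263 * 9.81 = 2580.03 m/s
dV = 2580.03 * ln(304455/128718) = 2221 m/s

2221 m/s


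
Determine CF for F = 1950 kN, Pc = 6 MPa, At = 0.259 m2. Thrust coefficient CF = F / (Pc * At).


CF = 1950000 / (6e6 * 0.259) = 1.25

1.25


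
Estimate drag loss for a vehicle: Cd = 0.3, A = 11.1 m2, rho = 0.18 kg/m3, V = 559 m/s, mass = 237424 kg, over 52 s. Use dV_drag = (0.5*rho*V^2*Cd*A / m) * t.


D = 0.5 * 0.18 * 559^2 * 0.3 * 11.1 = 93650.56 N
a = 93650.56 / 237424 = 0.3944 m/s2
dV = 0.3944 * 52 = 20.5 m/s

20.5 m/s


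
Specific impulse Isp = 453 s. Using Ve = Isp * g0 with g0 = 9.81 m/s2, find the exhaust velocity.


Ve = Isp * g0 = 453 * 9.81 = 4443.9 m/s

4443.9 m/s


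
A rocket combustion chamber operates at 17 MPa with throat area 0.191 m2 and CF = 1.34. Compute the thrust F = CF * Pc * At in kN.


F = 1.34 * 17e6 * 0.191 = 4.3510e+06 N = 4351.0 kN

4351.0 kN


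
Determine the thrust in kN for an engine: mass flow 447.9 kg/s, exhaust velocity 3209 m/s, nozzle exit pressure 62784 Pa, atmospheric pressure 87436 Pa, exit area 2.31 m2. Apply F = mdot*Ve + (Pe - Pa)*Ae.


F = 447.9 * 3209 + (62784 - 87436) * 2.31 = 1.3804e+06 N = 1380.4 kN

1380.4 kN


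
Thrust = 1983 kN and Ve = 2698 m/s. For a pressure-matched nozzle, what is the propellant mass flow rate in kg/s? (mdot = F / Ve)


mdot = F / Ve = 1983000 / 2698 = 735.0 kg/s

735.0 kg/s


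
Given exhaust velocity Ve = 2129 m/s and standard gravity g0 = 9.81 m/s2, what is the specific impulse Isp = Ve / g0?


Isp = Ve / g0 = 2129 / 9.81 = 217.0 s

217.0 s


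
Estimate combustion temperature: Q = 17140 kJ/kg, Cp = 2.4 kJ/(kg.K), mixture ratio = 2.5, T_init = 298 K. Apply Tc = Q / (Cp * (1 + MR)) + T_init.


Tc = 17140 / (2.4 * (1 + 2.5)) + 298 = 2338 K

2338 K


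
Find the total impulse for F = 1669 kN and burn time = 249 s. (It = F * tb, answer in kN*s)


It = 1669 * 249 = 415581 kN*s

415581 kN*s


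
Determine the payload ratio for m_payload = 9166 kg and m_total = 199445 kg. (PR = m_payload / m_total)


PR = 9166 / 199445 = 0.046

0.046


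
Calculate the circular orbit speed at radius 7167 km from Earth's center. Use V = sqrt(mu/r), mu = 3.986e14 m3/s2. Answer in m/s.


V = sqrt(3.986e14 / 7167000) = 7458 m/s

7458 m/s


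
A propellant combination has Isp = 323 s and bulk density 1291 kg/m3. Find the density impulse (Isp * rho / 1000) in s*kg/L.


rho*Isp = 323 * 1291 / 1000 = 417 s*kg/L

417 s*kg/L


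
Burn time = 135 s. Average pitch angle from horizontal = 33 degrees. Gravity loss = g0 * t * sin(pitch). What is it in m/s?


GL = 9.81 * 135 * sin(33 deg) = 721 m/s

721 m/s


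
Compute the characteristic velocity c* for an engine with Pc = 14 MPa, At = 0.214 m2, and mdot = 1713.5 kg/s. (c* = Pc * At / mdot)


c* = 14e6 * 0.214 / 1713.5 = 1748 m/s

1748 m/s


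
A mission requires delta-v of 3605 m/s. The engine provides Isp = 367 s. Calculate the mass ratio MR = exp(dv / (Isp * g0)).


Ve = 367 * 9.81 = 3600.27 m/s
MR = exp(3605 / 3600.27) = 2.722

2.722


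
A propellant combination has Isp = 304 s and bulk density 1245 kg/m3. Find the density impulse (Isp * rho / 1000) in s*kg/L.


rho*Isp = 304 * 1245 / 1000 = 378 s*kg/L

378 s*kg/L


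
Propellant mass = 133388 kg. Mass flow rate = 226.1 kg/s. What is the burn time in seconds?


tb = 133388 / 226.1 = 590.0 s

590.0 s


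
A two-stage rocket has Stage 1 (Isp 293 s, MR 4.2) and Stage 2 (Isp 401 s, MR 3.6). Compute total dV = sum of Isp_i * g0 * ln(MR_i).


dV1 = 293 * 9.81 * ln(4.2) = 4124.9 m/s
dV2 = 401 * 9.81 * ln(3.6) = 5039.0 m/s
Total dV = 4124.9 + 5039.0 = 9163.9 m/s ~ 9164 m/s

9164 m/s


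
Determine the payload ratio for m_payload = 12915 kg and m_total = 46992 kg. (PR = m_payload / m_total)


PR = 12915 / 46992 = 0.2748

0.2748


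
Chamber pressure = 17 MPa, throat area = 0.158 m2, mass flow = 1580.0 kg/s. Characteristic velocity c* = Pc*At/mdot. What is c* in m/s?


c* = 17e6 * 0.158 / 1580.0 = 1700 m/s

1700 m/s


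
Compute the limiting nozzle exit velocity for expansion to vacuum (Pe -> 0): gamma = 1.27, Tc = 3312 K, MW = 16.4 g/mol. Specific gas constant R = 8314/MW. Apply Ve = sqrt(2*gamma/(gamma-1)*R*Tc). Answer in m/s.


R = 8314 / 16.4 = 506.95 J/(kg.K)
Ve = sqrt(2 * 1.27 / (1.27 - 1) * 506.95 * 3312) = 3974 m/s

3974 m/s


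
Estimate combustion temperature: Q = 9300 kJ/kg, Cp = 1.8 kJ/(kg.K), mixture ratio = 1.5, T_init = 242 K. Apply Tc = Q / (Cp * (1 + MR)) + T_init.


Tc = 9300 / (1.8 * (1 + 1.5)) + 242 = 2309 K

2309 K


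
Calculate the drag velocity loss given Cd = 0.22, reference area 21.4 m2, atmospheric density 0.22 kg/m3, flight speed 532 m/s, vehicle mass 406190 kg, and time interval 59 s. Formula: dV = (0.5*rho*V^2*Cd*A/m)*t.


D = 0.5 * 0.22 * 532^2 * 0.22 * 21.4 = 146572.47 N
a = 146572.47 / 406190 = 0.3608 m/s2
dV = 0.3608 * 59 = 21.3 m/s

21.3 m/s


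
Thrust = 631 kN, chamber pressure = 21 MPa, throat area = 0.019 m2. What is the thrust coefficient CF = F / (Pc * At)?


CF = 631000 / (21e6 * 0.019) = 1.58

1.58


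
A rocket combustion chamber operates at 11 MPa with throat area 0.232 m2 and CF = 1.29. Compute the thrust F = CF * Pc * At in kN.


F = 1.29 * 11e6 * 0.232 = 3.2921e+06 N = 3292.1 kN

3292.1 kN


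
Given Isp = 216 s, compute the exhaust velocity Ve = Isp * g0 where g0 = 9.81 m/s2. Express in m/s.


Ve = Isp * g0 = 216 * 9.81 = 2119.0 m/s

2119.0 m/s


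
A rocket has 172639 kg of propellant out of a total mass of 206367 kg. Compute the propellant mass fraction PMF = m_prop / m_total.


PMF = 172639 / 206367 = 0.837

0.837


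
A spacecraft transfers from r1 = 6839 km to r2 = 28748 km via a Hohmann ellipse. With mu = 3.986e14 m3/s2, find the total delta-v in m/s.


V1 = sqrt(mu/r1) = 7634.35 m/s
dV1 = V1*(sqrt(2*r2/(r1+r2)) - 1) = 2069.53 m/s
V2 = sqrt(mu/r2) = 3723.62 m/s
dV2 = V2*(1 - sqrt(2*r1/(r1+r2))) = 1415.11 m/s
Total dV = 3485 m/s

3485 m/s


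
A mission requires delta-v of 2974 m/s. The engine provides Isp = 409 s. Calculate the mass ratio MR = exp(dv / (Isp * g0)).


Ve = 409 * 9.81 = 4012.29 m/s
MR = exp(2974 / 4012.29) = 2.098

2.098


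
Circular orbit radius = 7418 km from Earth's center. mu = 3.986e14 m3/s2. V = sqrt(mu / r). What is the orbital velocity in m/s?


V = sqrt(3.986e14 / 7418000) = 7330 m/s

7330 m/s


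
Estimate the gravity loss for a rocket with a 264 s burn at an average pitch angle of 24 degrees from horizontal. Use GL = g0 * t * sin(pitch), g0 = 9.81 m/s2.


GL = 9.81 * 264 * sin(24 deg) = 1053 m/s

1053 m/s


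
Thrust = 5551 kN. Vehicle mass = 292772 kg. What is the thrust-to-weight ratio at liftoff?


TWR = 5551000 / (292772 * 9.81) = 1.93

1.93


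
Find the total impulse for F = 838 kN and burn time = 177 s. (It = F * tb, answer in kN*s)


It = 838 * 177 = 148326 kN*s

148326 kN*s


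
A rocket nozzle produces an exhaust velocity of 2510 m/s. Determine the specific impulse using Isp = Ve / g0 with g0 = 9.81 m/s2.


Isp = Ve / g0 = 2510 / 9.81 = 255.9 s

255.9 s


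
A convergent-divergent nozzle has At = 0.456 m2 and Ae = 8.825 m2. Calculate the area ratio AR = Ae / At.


AR = 8.825 / 0.456 = 19.4

19.4


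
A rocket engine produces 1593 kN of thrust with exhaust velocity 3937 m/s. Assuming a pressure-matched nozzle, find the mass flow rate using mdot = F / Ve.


mdot = F / Ve = 1593000 / 3937 = 404.6 kg/s

404.6 kg/s


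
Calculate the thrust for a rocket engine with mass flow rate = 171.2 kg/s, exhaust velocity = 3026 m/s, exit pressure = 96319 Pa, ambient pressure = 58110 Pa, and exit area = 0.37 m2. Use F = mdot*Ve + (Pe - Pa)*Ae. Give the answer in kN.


F = 171.2 * 3026 + (96319 - 58110) * 0.37 = 532189.0 N = 532.2 kN

532.2 kN


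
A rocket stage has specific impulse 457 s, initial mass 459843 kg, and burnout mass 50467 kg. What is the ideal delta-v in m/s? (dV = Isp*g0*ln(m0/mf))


Ve = 457 * 9.81 = 4483.17 m/s
dV = 4483.17 * ln(459843/50467) = 9906 m/s

9906 m/s


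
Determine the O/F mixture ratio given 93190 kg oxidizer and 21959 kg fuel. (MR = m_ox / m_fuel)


MR = 93190 / 21959 = 4.24

4.24


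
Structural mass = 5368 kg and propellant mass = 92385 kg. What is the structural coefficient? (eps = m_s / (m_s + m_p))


eps = 5368 / (5368 + 92385) = 0.0549

0.0549


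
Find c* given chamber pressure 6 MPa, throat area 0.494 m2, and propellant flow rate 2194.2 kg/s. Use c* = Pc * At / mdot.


c* = 6e6 * 0.494 / 2194.2 = 1351 m/s

1351 m/s


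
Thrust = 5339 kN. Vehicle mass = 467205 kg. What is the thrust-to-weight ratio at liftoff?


TWR = 5339000 / (467205 * 9.81) = 1.16

1.16


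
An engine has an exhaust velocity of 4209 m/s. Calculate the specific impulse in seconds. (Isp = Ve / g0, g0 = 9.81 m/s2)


Isp = Ve / g0 = 4209 / 9.81 = 429.1 s

429.1 s


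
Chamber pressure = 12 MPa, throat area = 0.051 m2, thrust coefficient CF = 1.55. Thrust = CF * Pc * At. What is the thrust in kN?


F = 1.55 * 12e6 * 0.051 = 948600.0 N = 948.6 kN

948.6 kN


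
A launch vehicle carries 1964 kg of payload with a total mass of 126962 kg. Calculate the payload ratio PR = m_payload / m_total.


PR = 1964 / 126962 = 0.0155

0.0155


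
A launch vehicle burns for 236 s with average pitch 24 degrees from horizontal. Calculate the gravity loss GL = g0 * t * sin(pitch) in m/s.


GL = 9.81 * 236 * sin(24 deg) = 942 m/s

942 m/s


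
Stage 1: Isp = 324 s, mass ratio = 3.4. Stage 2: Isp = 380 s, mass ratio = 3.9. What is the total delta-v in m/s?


dV1 = 324 * 9.81 * ln(3.4) = 3889.7 m/s
dV2 = 380 * 9.81 * ln(3.9) = 5073.4 m/s
Total dV = 3889.7 + 5073.4 = 8963.1 m/s ~ 8963 m/s

8963 m/s


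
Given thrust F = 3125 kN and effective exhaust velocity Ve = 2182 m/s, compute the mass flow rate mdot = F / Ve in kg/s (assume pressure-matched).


mdot = F / Ve = 3125000 / 2182 = 1432.2 kg/s

1432.2 kg/s


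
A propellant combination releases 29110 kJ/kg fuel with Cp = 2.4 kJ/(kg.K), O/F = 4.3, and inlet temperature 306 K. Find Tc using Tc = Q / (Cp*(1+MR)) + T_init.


Tc = 29110 / (2.4 * (1 + 4.3)) + 306 = 2595 K

2595 K


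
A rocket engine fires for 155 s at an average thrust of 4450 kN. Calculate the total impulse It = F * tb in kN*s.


It = 4450 * 155 = 689750 kN*s

689750 kN*s


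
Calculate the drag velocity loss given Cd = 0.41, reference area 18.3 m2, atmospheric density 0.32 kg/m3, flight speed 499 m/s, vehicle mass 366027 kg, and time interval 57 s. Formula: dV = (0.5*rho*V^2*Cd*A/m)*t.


D = 0.5 * 0.32 * 499^2 * 0.41 * 18.3 = 298920.72 N
a = 298920.72 / 366027 = 0.8167 m/s2
dV = 0.8167 * 57 = 46.5 m/s

46.5 m/s


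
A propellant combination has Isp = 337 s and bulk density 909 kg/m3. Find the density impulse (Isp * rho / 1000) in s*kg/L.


rho*Isp = 337 * 909 / 1000 = 306 s*kg/L

306 s*kg/L


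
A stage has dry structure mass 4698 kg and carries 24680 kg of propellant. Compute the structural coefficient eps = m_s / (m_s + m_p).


eps = 4698 / (4698 + 24680) = 0.1599

0.1599


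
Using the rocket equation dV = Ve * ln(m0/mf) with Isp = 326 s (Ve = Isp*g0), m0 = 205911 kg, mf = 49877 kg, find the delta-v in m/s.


Ve = 326 * 9.81 = 3198.06 m/s
dV = 3198.06 * ln(205911/49877) = 4534 m/s

4534 m/s


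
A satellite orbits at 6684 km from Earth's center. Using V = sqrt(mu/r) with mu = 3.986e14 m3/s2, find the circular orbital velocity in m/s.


V = sqrt(3.986e14 / 6684000) = 7722 m/s

7722 m/s


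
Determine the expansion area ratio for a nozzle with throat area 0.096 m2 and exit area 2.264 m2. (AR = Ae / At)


AR = 2.264 / 0.096 = 23.6

23.6


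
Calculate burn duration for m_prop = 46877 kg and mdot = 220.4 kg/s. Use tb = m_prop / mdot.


tb = 46877 / 220.4 = 212.7 s

212.7 s


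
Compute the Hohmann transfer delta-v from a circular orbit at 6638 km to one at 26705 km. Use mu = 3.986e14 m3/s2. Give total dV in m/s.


V1 = sqrt(mu/r1) = 7749.08 m/s
dV1 = V1*(sqrt(2*r2/(r1+r2)) - 1) = 2058.44 m/s
V2 = sqrt(mu/r2) = 3863.42 m/s
dV2 = V2*(1 - sqrt(2*r1/(r1+r2))) = 1425.59 m/s
Total dV = 3484 m/s

3484 m/s


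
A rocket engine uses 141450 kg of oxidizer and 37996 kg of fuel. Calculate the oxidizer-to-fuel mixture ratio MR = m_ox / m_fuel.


MR = 141450 / 37996 = 3.72

3.72


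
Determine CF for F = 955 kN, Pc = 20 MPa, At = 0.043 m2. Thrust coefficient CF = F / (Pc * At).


CF = 955000 / (20e6 * 0.043) = 1.11

1.11


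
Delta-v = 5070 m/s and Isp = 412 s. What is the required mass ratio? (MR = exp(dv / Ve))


Ve = 412 * 9.81 = 4041.72 m/s
MR = exp(5070 / 4041.72) = 3.506

3.506


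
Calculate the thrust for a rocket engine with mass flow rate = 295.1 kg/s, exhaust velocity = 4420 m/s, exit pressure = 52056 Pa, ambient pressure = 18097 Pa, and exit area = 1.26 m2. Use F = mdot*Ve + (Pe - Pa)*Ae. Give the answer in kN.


F = 295.1 * 4420 + (52056 - 18097) * 1.26 = 1.3471e+06 N = 1347.1 kN

1347.1 kN


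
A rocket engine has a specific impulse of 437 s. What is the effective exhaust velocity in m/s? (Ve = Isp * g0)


Ve = Isp * g0 = 437 * 9.81 = 4287.0 m/s

4287.0 m/s


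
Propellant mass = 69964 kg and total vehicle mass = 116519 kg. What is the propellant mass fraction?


PMF = 69964 / 116519 = 0.6

0.6


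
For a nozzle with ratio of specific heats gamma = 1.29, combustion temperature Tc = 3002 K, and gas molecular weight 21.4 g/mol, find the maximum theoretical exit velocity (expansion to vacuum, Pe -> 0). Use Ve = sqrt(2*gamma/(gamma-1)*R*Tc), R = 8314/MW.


R = 8314 / 21.4 = 388.5 J/(kg.K)
Ve = sqrt(2 * 1.29 / (1.29 - 1) * 388.5 * 3002) = 3221 m/s

3221 m/s


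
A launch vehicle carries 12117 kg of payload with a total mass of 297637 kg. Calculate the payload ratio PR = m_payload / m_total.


PR = 12117 / 297637 = 0.0407

0.0407


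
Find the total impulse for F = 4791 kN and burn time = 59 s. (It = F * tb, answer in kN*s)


It = 4791 * 59 = 282669 kN*s

282669 kN*s


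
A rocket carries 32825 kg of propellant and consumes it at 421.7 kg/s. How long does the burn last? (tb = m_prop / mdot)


tb = 32825 / 421.7 = 77.8 s

77.8 s


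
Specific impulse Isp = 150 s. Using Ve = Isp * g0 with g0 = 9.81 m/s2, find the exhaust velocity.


Ve = Isp * g0 = 150 * 9.81 = 1471.5 m/s

1471.5 m/s


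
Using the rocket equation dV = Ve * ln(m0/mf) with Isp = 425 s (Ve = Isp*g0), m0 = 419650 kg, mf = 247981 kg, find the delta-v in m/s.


Ve = 425 * 9.81 = 4169.25 m/s
dV = 4169.25 * ln(419650/247981) = 2193 m/s

2193 m/s


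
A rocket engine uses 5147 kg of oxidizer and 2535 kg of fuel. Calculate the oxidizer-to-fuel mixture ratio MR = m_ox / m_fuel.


MR = 5147 / 2535 = 2.03

2.03


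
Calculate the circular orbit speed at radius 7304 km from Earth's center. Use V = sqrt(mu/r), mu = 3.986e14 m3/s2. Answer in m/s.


V = sqrt(3.986e14 / 7304000) = 7387 m/s

7387 m/s


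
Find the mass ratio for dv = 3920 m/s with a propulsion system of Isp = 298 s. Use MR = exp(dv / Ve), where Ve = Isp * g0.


Ve = 298 * 9.81 = 2923.38 m/s
MR = exp(3920 / 2923.38) = 3.823

3.823


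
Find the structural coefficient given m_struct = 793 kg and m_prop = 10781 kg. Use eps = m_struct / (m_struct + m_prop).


eps = 793 / (793 + 10781) = 0.0685

0.0685


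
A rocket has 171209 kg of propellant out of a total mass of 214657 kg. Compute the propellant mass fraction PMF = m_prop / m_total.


PMF = 171209 / 214657 = 0.798

0.798


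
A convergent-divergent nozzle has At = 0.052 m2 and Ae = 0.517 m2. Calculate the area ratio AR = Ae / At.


AR = 0.517 / 0.052 = 9.9

9.9


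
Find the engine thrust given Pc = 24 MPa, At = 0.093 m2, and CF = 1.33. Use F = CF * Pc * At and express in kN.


F = 1.33 * 24e6 * 0.093 = 2.9686e+06 N = 2968.6 kN

2968.6 kN


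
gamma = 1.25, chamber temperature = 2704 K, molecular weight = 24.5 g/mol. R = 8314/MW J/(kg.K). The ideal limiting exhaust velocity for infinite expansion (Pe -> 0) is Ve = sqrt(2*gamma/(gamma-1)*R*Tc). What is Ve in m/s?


R = 8314 / 24.5 = 339.35 J/(kg.K)
Ve = sqrt(2 * 1.25 / (1.25 - 1) * 339.35 * 2704) = 3029 m/s

3029 m/s


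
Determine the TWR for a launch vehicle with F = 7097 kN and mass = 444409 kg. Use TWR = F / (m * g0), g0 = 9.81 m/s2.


TWR = 7097000 / (444409 * 9.81) = 1.63

1.63


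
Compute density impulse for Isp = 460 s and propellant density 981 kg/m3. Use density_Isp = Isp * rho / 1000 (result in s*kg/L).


rho*Isp = 460 * 981 / 1000 = 451 s*kg/L

451 s*kg/L


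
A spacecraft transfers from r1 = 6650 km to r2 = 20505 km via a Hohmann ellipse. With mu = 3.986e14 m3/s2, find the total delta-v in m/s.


V1 = sqrt(mu/r1) = 7742.08 m/s
dV1 = V1*(sqrt(2*r2/(r1+r2)) - 1) = 1772.24 m/s
V2 = sqrt(mu/r2) = 4408.99 m/s
dV2 = V2*(1 - sqrt(2*r1/(r1+r2))) = 1323.39 m/s
Total dV = 3096 m/s

3096 m/s


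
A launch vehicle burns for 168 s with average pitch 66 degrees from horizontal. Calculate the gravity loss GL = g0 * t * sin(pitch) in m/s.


GL = 9.81 * 168 * sin(66 deg) = 1506 m/s

1506 m/s


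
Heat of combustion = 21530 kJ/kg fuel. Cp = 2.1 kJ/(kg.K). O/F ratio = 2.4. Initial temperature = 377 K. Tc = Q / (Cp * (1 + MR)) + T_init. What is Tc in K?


Tc = 21530 / (2.1 * (1 + 2.4)) + 377 = 3392 K

3392 K


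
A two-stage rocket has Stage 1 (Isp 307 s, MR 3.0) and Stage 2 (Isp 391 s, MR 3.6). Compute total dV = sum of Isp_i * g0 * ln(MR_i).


dV1 = 307 * 9.81 * ln(3.0) = 3308.7 m/s
dV2 = 391 * 9.81 * ln(3.6) = 4913.3 m/s
Total dV = 3308.7 + 4913.3 = 8222.0 m/s ~ 8222 m/s

8222 m/s


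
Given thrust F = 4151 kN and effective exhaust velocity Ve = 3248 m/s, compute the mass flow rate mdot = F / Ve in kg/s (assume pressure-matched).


mdot = F / Ve = 4151000 / 3248 = 1278.0 kg/s

1278.0 kg/s


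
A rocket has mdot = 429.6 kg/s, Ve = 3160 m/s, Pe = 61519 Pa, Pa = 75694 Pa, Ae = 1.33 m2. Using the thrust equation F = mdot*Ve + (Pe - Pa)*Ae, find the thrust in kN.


F = 429.6 * 3160 + (61519 - 75694) * 1.33 = 1.3387e+06 N = 1338.7 kN

1338.7 kN


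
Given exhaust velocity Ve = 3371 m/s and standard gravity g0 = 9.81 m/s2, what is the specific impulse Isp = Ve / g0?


Isp = Ve / g0 = 3371 / 9.81 = 343.6 s

343.6 s


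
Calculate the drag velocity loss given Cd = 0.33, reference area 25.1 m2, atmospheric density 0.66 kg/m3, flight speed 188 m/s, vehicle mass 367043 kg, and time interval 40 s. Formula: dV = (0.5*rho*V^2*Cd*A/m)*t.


D = 0.5 * 0.66 * 188^2 * 0.33 * 25.1 = 96608.94 N
a = 96608.94 / 367043 = 0.2632 m/s2
dV = 0.2632 * 40 = 10.5 m/s

10.5 m/s


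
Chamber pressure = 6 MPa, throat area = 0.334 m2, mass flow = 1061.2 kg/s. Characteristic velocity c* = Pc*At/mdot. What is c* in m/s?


c* = 6e6 * 0.334 / 1061.2 = 1888 m/s

1888 m/s


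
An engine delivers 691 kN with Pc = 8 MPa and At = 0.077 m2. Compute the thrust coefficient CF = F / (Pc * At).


CF = 691000 / (8e6 * 0.077) = 1.12

1.12


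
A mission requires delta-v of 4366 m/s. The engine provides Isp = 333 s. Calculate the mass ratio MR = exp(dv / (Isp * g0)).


Ve = 333 * 9.81 = 3266.73 m/s
MR = exp(4366 / 3266.73) = 3.806

3.806


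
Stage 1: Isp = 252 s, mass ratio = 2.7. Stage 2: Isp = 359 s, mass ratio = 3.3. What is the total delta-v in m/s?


dV1 = 252 * 9.81 * ln(2.7) = 2455.4 m/s
dV2 = 359 * 9.81 * ln(3.3) = 4204.7 m/s
Total dV = 2455.4 + 4204.7 = 6660.1 m/s ~ 6660 m/s

6660 m/s


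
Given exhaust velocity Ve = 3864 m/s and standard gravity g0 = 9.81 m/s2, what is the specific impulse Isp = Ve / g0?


Isp = Ve / g0 = 3864 / 9.81 = 393.9 s

393.9 s


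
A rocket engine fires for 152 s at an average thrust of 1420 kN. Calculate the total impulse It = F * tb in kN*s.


It = 1420 * 152 = 215840 kN*s

215840 kN*s


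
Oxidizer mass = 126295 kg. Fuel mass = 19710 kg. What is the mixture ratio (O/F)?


MR = 126295 / 19710 = 6.41

6.41


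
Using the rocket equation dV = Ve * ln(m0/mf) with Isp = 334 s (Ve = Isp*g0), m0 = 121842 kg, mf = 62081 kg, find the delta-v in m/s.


Ve = 334 * 9.81 = 3276.54 m/s
dV = 3276.54 * ln(121842/62081) = 2209 m/s

2209 m/s


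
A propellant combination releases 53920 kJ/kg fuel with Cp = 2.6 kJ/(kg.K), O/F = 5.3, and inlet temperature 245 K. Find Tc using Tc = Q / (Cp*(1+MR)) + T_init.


Tc = 53920 / (2.6 * (1 + 5.3)) + 245 = 3537 K

3537 K


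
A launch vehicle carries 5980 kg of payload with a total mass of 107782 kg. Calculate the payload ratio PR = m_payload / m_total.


PR = 5980 / 107782 = 0.0555

0.0555


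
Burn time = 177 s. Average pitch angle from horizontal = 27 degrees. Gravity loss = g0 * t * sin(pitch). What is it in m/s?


GL = 9.81 * 177 * sin(27 deg) = 788 m/s

788 m/s


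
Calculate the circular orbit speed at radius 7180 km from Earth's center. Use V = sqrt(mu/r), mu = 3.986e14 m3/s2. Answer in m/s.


V = sqrt(3.986e14 / 7180000) = 7451 m/s

7451 m/s


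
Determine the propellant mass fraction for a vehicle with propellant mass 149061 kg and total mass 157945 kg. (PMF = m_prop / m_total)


PMF = 149061 / 157945 = 0.944

0.944


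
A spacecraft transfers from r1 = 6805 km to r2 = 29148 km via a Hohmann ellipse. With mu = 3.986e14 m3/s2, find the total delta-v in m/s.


V1 = sqrt(mu/r1) = 7653.4 m/s
dV1 = V1*(sqrt(2*r2/(r1+r2)) - 1) = 2092.15 m/s
V2 = sqrt(mu/r2) = 3697.98 m/s
dV2 = V2*(1 - sqrt(2*r1/(r1+r2))) = 1422.75 m/s
Total dV = 3515 m/s

3515 m/s


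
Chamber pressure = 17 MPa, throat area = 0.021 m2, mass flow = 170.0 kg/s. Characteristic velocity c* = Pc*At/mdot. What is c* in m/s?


c* = 17e6 * 0.021 / 170.0 = 2100 m/s

2100 m/s


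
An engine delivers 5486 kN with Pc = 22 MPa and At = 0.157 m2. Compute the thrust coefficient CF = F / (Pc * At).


CF = 5486000 / (22e6 * 0.157) = 1.59

1.59


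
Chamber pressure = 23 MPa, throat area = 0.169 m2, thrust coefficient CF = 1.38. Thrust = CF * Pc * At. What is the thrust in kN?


F = 1.38 * 23e6 * 0.169 = 5.3641e+06 N = 5364.1 kN

5364.1 kN


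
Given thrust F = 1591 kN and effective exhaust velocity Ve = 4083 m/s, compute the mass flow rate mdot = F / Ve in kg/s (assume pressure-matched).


mdot = F / Ve = 1591000 / 4083 = 389.7 kg/s

389.7 kg/s


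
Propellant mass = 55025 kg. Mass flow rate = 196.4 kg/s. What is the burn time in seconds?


tb = 55025 / 196.4 = 280.2 s

280.2 s


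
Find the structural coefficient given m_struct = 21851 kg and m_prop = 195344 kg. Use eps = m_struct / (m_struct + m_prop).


eps = 21851 / (21851 + 195344) = 0.1006

0.1006


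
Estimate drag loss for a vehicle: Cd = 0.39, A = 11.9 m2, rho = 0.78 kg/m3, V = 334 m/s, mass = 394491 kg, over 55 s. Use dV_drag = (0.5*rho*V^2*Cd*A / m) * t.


D = 0.5 * 0.78 * 334^2 * 0.39 * 11.9 = 201915.24 N
a = 201915.24 / 394491 = 0.5118 m/s2
dV = 0.5118 * 55 = 28.2 m/s

28.2 m/s


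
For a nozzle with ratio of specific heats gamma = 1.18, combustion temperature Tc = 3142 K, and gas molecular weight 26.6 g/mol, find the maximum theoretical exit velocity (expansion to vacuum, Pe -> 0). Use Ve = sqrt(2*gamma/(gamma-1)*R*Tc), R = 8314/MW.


R = 8314 / 26.6 = 312.56 J/(kg.K)
Ve = sqrt(2 * 1.18 / (1.18 - 1) * 312.56 * 3142) = 3588 m/s

3588 m/s


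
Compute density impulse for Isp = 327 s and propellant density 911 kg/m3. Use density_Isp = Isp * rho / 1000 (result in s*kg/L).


rho*Isp = 327 * 911 / 1000 = 298 s*kg/L

298 s*kg/L


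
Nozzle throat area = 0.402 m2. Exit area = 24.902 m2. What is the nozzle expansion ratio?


AR = 24.902 / 0.402 = 61.9

61.9


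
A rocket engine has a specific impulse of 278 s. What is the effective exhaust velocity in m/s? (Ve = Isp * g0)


Ve = Isp * g0 = 278 * 9.81 = 2727.2 m/s

2727.2 m/s


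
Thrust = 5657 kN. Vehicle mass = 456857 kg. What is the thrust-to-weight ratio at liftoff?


TWR = 5657000 / (456857 * 9.81) = 1.26

1.26


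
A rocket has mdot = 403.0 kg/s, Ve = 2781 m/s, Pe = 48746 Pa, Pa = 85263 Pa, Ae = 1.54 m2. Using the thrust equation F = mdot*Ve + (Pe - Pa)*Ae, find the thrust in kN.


F = 403.0 * 2781 + (48746 - 85263) * 1.54 = 1.0645e+06 N = 1064.5 kN

1064.5 kN


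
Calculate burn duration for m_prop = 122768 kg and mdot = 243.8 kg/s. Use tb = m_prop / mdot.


tb = 122768 / 243.8 = 503.6 s

503.6 s
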